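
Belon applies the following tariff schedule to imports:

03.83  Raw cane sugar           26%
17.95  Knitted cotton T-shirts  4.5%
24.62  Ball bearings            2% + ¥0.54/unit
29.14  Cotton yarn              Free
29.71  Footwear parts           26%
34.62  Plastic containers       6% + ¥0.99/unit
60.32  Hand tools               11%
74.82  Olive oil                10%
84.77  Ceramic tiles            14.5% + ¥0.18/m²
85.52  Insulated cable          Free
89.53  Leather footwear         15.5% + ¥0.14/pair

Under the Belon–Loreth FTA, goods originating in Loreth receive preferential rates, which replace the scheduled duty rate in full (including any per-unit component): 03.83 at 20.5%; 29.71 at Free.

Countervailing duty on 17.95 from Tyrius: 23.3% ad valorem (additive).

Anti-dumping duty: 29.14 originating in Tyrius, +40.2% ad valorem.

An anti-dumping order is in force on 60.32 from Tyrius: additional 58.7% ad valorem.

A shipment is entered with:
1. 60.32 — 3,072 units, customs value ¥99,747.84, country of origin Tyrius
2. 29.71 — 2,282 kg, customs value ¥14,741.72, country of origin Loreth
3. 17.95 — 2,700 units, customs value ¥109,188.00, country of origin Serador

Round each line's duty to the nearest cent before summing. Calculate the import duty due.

¥74,437.70

Line 1 (60.32, Tyrius, 3,072 units, ¥99,747.84):
Base rate for 60.32 is 11%.
Additional duty on 60.32 from Tyrius: +58.7%. Applied ad valorem rate: 11% + 58.7% = 69.7%.
Duty = ¥99,747.84 × 69.7% = ¥69,524.24.
Line 2 (29.71, Loreth, 2,282 kg, ¥14,741.72):
Base rate for 29.71 is 26%.
Origin Loreth qualifies under the Belon–Loreth agreement and 29.71 is covered: preferential rate Free applies instead.
Duty = ¥14,741.72 × 0% = ¥0.00.
Line 3 (17.95, Serador, 2,700 units, ¥109,188.00):
Base rate for 17.95 is 4.5%.
The additional-duty order on 17.95 targets Tyrius, not Serador; it does not apply.
Duty = ¥109,188.00 × 4.5% = ¥4,913.46.
Total = ¥69,524.24 + ¥0.00 + ¥4,913.46 = ¥74,437.70.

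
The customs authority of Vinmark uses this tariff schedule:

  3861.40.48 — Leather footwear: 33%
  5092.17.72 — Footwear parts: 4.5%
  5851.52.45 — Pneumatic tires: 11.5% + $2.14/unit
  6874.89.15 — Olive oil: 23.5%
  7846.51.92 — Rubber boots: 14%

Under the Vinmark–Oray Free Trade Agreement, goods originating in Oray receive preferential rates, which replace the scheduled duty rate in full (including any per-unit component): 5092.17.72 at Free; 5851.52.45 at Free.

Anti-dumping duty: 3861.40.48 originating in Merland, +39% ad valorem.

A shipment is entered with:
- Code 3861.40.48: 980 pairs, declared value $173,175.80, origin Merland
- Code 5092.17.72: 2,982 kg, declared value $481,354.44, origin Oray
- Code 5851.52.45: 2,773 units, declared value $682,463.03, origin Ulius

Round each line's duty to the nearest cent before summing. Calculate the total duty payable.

$209,104.05

Line 1 (3861.40.48, Merland, 980 pairs, $173,175.80):
Base rate for 3861.40.48 is 33%.
Additional duty on 3861.40.48 from Merland: +39%. Applied ad valorem rate: 33% + 39% = 72%.
Duty = $173,175.80 × 72% = $124,686.58.
Line 2 (5092.17.72, Oray, 2,982 kg, $481,354.44):
Base rate for 5092.17.72 is 4.5%.
Origin Oray qualifies under the Vinmark–Oray agreement and 5092.17.72 is covered: preferential rate Free applies instead.
Duty = $481,354.44 × 0% = $0.00.
Line 3 (5851.52.45, Ulius, 2,773 units, $682,463.03):
Base rate for 5851.52.45 is 11.5% + $2.14/unit.
5851.52.45 has an FTA preferential rate, but origin Ulius is not Oray; base rate stands.
Duty = $682,463.03 × 11.5% + 2,773 × $2.14 = $84,417.47.
Total = $124,686.58 + $0.00 + $84,417.47 = $209,104.05.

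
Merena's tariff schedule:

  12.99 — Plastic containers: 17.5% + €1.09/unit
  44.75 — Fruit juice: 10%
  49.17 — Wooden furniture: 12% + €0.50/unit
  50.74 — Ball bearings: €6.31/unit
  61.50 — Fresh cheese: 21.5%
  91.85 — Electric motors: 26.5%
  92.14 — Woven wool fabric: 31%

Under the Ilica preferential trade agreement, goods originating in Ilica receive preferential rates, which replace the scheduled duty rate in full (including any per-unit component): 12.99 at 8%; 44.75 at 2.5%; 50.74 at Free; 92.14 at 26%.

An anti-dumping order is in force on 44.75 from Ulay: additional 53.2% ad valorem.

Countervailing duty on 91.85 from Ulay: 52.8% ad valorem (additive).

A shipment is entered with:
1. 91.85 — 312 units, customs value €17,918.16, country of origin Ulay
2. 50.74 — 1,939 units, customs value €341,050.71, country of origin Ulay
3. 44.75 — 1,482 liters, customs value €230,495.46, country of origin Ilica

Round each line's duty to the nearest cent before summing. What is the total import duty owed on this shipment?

€32,206.58

Line 1 (91.85, Ulay, 312 units, €17,918.16):
Base rate for 91.85 is 26.5%.
Additional duty on 91.85 from Ulay: +52.8%. Applied ad valorem rate: 26.5% + 52.8% = 79.3%.
Duty = €17,918.16 × 79.3% = €14,209.10.
Line 2 (50.74, Ulay, 1,939 units, €341,050.71):
Base rate for 50.74 is €6.31/unit.
50.74 has an FTA preferential rate, but origin Ulay is not Ilica; base rate stands.
Duty = 1,939 × €6.31 = €12,235.09.
Line 3 (44.75, Ilica, 1,482 liters, €230,495.46):
Base rate for 44.75 is 10%.
Origin Ilica qualifies under the Merena–Ilica agreement and 44.75 is covered: preferential rate 2.5% applies instead.
The additional-duty order on 44.75 targets Ulay, not Ilica; it does not apply.
Duty = €230,495.46 × 2.5% = €5,762.39.
Total = €14,209.10 + €12,235.09 + €5,762.39 = €32,206.58.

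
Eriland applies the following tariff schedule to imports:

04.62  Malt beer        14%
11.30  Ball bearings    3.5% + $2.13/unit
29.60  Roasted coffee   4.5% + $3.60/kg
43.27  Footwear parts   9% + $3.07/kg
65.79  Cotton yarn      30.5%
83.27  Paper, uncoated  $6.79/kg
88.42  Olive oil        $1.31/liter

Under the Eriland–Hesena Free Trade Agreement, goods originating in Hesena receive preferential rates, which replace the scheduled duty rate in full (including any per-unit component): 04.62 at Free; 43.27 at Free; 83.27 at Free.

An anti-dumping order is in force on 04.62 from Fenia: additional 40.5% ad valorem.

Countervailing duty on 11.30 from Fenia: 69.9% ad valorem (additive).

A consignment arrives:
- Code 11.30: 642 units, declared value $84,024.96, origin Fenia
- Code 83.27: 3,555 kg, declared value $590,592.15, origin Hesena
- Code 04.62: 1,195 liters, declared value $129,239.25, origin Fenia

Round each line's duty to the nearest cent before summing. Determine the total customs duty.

$133,477.17

Line 1 (11.30, Fenia, 642 units, $84,024.96):
Base rate for 11.30 is 3.5% + $2.13/unit.
Additional duty on 11.30 from Fenia: +69.9%. Applied ad valorem rate: 3.5% + 69.9% = 73.4%.
Duty = $84,024.96 × 73.4% + 642 × $2.13 = $63,041.78.
Line 2 (83.27, Hesena, 3,555 kg, $590,592.15):
Base rate for 83.27 is $6.79/kg.
Origin Hesena qualifies under the Eriland–Hesena agreement and 83.27 is covered: preferential rate Free applies instead.
Duty = $590,592.15 × 0% = $0.00.
Line 3 (04.62, Fenia, 1,195 liters, $129,239.25):
Base rate for 04.62 is 14%.
04.62 has an FTA preferential rate, but origin Fenia is not Hesena; base rate stands.
Additional duty on 04.62 from Fenia: +40.5%. Applied ad valorem rate: 14% + 40.5% = 54.5%.
Duty = $129,239.25 × 54.5% = $70,435.39.
Total = $63,041.78 + $0.00 + $70,435.39 = $133,477.17.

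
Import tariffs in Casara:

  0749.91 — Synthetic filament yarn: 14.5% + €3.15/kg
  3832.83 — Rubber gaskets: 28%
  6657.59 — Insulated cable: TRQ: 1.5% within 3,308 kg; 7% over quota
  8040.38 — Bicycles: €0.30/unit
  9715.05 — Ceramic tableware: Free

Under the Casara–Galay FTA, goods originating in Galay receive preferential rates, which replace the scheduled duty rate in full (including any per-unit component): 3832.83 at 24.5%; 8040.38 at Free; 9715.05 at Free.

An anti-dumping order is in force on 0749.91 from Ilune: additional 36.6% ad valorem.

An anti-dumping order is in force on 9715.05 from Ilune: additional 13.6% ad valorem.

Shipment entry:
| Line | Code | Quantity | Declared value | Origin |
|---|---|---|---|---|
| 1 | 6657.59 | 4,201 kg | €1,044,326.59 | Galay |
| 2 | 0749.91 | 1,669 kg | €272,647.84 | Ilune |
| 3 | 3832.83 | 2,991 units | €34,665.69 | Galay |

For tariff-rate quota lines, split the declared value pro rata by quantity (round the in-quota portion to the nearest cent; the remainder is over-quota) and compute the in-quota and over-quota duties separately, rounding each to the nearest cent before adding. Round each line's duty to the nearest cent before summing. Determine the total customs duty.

Line 1 (6657.59, Galay, 4,201 kg, €1,044,326.59):
Code 6657.59 is under a tariff-rate quota (threshold 3,308 kg). In-quota: 3,308 kg at 1.5%; over-quota: 893 kg at 7%.
Pro-rata value split: in-quota = €1,044,326.59 × 3,308/4,201 = €822,335.72; over-quota = €1,044,326.59 − €822,335.72 = €221,990.87.
In-quota duty = €822,335.72 × 1.5% = €12,335.04. Over-quota duty = €221,990.87 × 7% = €15,539.36.
Line duty = €12,335.04 + €15,539.36 = €27,874.40.
Line 2 (0749.91, Ilune, 1,669 kg, €272,647.84):
Base rate for 0749.91 is 14.5% + €3.15/kg.
Additional duty on 0749.91 from Ilune: +36.6%. Applied ad valorem rate: 14.5% + 36.6% = 51.1%.
Duty = €272,647.84 × 51.1% + 1,669 × €3.15 = €144,580.40.
Line 3 (3832.83, Galay, 2,991 units, €34,665.69):
Base rate for 3832.83 is 28%.
Origin Galay qualifies under the Casara–Galay agreement and 3832.83 is covered: preferential rate 24.5% applies instead.
Duty = €34,665.69 × 24.5% = €8,493.09.
Total = €27,874.40 + €144,580.40 + €8,493.09 = €180,947.89.

€180,947.89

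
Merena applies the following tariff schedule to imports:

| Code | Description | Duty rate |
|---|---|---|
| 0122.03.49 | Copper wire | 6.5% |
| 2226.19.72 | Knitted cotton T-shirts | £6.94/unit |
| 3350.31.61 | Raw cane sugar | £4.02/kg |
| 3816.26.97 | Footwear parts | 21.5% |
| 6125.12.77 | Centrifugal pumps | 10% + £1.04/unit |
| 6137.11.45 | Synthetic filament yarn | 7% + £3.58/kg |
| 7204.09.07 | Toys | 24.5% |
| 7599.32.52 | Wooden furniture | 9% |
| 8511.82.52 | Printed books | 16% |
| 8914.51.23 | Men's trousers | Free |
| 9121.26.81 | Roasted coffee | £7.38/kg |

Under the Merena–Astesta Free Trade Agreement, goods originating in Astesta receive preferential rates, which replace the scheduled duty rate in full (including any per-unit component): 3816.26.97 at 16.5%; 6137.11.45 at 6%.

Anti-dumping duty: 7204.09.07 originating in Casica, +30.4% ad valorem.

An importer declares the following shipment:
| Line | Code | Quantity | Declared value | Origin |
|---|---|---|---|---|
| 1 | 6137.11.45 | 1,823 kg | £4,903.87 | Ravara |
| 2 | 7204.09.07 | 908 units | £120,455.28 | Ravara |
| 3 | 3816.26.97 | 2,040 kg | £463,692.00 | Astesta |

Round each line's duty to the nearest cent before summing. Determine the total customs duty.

£112,890.33

Line 1 (6137.11.45, Ravara, 1,823 kg, £4,903.87):
Base rate for 6137.11.45 is 7% + £3.58/kg.
6137.11.45 has an FTA preferential rate, but origin Ravara is not Astesta; base rate stands.
Duty = £4,903.87 × 7% + 1,823 × £3.58 = £6,869.61.
Line 2 (7204.09.07, Ravara, 908 units, £120,455.28):
Base rate for 7204.09.07 is 24.5%.
The additional-duty order on 7204.09.07 targets Casica, not Ravara; it does not apply.
Duty = £120,455.28 × 24.5% = £29,511.54.
Line 3 (3816.26.97, Astesta, 2,040 kg, £463,692.00):
Base rate for 3816.26.97 is 21.5%.
Origin Astesta qualifies under the Merena–Astesta agreement and 3816.26.97 is covered: preferential rate 16.5% applies instead.
Duty = £463,692.00 × 16.5% = £76,509.18.
Total = £6,869.61 + £29,511.54 + £76,509.18 = £112,890.33.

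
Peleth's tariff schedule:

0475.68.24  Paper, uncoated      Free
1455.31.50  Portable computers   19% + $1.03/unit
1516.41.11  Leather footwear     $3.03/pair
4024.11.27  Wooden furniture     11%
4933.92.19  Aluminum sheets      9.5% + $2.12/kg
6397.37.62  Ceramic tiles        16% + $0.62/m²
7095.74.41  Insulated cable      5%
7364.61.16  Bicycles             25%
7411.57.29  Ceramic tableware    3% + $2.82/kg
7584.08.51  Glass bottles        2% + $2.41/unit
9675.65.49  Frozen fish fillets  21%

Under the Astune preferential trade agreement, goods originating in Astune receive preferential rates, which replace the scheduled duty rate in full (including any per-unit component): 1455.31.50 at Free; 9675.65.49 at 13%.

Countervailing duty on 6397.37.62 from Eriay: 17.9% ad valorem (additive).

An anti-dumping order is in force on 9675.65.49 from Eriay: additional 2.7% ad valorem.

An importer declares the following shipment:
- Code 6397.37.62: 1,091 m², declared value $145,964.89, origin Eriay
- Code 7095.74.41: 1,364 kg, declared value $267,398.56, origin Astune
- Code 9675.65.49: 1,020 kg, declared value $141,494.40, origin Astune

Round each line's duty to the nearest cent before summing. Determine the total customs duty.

$81,922.72

Line 1 (6397.37.62, Eriay, 1,091 m², $145,964.89):
Base rate for 6397.37.62 is 16% + $0.62/m².
Additional duty on 6397.37.62 from Eriay: +17.9%. Applied ad valorem rate: 16% + 17.9% = 33.9%.
Duty = $145,964.89 × 33.9% + 1,091 × $0.62 = $50,158.52.
Line 2 (7095.74.41, Astune, 1,364 kg, $267,398.56):
Base rate for 7095.74.41 is 5%.
Origin Astune is the FTA partner but 7095.74.41 is not on the preference list; base rate stands.
Duty = $267,398.56 × 5% = $13,369.93.
Line 3 (9675.65.49, Astune, 1,020 kg, $141,494.40):
Base rate for 9675.65.49 is 21%.
Origin Astune qualifies under the Peleth–Astune agreement and 9675.65.49 is covered: preferential rate 13% applies instead.
The additional-duty order on 9675.65.49 targets Eriay, not Astune; it does not apply.
Duty = $141,494.40 × 13% = $18,394.27.
Total = $50,158.52 + $13,369.93 + $18,394.27 = $81,922.72.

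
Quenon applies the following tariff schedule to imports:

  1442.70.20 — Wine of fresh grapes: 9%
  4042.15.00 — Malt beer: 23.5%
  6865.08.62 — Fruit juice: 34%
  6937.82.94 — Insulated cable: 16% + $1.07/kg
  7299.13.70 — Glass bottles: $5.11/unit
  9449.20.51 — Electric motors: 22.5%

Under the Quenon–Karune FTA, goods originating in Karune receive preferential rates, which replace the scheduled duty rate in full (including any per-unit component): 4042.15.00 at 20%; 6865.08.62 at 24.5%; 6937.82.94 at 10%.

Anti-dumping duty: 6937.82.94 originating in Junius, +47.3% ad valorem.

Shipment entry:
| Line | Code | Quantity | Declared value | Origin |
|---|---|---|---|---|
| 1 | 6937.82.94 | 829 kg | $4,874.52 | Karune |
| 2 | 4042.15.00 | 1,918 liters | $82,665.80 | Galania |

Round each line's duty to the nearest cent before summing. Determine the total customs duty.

Line 1 (6937.82.94, Karune, 829 kg, $4,874.52):
Base rate for 6937.82.94 is 16% + $1.07/kg.
Origin Karune qualifies under the Quenon–Karune agreement and 6937.82.94 is covered: preferential rate 10% applies instead.
The additional-duty order on 6937.82.94 targets Junius, not Karune; it does not apply.
Duty = $4,874.52 × 10% = $487.45.
Line 2 (4042.15.00, Galania, 1,918 liters, $82,665.80):
Base rate for 4042.15.00 is 23.5%.
4042.15.00 has an FTA preferential rate, but origin Galania is not Karune; base rate stands.
Duty = $82,665.80 × 23.5% = $19,426.46.
Total = $487.45 + $19,426.46 = $19,913.91.

$19,913.91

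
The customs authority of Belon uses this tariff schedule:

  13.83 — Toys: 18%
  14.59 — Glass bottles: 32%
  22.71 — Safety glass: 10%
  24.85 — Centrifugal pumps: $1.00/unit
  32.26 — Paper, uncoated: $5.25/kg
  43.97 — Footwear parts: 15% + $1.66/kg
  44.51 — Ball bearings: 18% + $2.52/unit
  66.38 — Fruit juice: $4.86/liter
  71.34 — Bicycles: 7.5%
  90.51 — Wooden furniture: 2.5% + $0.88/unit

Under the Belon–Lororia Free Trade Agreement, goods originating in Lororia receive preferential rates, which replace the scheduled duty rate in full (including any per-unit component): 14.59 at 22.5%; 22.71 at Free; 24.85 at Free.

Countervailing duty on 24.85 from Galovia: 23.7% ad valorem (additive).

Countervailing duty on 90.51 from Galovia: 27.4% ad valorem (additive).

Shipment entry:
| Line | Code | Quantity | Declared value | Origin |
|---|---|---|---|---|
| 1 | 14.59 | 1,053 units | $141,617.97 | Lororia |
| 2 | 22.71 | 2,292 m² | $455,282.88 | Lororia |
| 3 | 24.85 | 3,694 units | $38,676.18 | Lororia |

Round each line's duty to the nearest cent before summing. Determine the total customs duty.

$31,864.04

Line 1 (14.59, Lororia, 1,053 units, $141,617.97):
Base rate for 14.59 is 32%.
Origin Lororia qualifies under the Belon–Lororia agreement and 14.59 is covered: preferential rate 22.5% applies instead.
Duty = $141,617.97 × 22.5% = $31,864.04.
Line 2 (22.71, Lororia, 2,292 m², $455,282.88):
Base rate for 22.71 is 10%.
Origin Lororia qualifies under the Belon–Lororia agreement and 22.71 is covered: preferential rate Free applies instead.
Duty = $455,282.88 × 0% = $0.00.
Line 3 (24.85, Lororia, 3,694 units, $38,676.18):
Base rate for 24.85 is $1.00/unit.
Origin Lororia qualifies under the Belon–Lororia agreement and 24.85 is covered: preferential rate Free applies instead.
The additional-duty order on 24.85 targets Galovia, not Lororia; it does not apply.
Duty = $38,676.18 × 0% = $0.00.
Total = $31,864.04 + $0.00 + $0.00 = $31,864.04.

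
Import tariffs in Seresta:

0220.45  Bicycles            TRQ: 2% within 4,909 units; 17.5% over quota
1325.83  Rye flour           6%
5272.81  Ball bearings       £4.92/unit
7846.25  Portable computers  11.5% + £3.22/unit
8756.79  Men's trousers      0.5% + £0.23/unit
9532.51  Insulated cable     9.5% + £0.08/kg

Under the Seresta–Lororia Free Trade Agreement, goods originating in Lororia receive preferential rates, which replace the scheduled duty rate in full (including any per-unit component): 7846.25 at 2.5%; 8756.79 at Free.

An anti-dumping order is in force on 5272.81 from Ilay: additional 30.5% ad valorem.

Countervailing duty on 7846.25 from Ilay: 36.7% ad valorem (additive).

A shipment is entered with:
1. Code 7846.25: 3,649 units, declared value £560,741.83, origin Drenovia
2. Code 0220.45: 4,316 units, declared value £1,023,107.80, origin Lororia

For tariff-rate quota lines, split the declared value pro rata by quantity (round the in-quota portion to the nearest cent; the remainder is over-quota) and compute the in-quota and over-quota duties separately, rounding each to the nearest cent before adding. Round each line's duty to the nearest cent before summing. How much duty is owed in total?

£96,697.25

Line 1 (7846.25, Drenovia, 3,649 units, £560,741.83):
Base rate for 7846.25 is 11.5% + £3.22/unit.
7846.25 has an FTA preferential rate, but origin Drenovia is not Lororia; base rate stands.
The additional-duty order on 7846.25 targets Ilay, not Drenovia; it does not apply.
Duty = £560,741.83 × 11.5% + 3,649 × £3.22 = £76,235.09.
Line 2 (0220.45, Lororia, 4,316 units, £1,023,107.80):
Code 0220.45 is under a tariff-rate quota (threshold 4,909 units). Quantity 4,316 units is within the quota, so the in-quota rate 2% applies to the full value.
Duty = £1,023,107.80 × 2% = £20,462.16.
Total = £76,235.09 + £20,462.16 = £96,697.25.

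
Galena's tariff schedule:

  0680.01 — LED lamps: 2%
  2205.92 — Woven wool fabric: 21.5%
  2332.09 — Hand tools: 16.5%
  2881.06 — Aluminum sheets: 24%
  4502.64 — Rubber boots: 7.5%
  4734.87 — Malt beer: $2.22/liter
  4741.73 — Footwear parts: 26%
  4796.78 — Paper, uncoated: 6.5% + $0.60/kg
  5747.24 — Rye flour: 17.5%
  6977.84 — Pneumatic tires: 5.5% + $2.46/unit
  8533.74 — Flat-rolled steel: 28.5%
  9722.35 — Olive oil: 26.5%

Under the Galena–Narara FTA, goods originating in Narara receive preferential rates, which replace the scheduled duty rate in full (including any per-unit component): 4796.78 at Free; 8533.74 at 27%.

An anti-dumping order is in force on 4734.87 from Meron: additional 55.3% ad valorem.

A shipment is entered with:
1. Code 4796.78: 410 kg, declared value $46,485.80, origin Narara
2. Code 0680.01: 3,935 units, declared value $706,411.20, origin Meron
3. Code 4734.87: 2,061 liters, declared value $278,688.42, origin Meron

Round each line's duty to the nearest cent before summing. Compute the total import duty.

Line 1 (4796.78, Narara, 410 kg, $46,485.80):
Base rate for 4796.78 is 6.5% + $0.60/kg.
Origin Narara qualifies under the Galena–Narara agreement and 4796.78 is covered: preferential rate Free applies instead.
Duty = $46,485.80 × 0% = $0.00.
Line 2 (0680.01, Meron, 3,935 units, $706,411.20):
Base rate for 0680.01 is 2%.
Duty = $706,411.20 × 2% = $14,128.22.
Line 3 (4734.87, Meron, 2,061 liters, $278,688.42):
Base rate for 4734.87 is $2.22/liter.
Additional duty on 4734.87 from Meron: +55.3% ad valorem. Applied ad valorem rate = 55.3%.
Duty = $278,688.42 × 55.3% + 2,061 × $2.22 = $158,690.12.
Total = $0.00 + $14,128.22 + $158,690.12 = $172,818.34.

$172,818.34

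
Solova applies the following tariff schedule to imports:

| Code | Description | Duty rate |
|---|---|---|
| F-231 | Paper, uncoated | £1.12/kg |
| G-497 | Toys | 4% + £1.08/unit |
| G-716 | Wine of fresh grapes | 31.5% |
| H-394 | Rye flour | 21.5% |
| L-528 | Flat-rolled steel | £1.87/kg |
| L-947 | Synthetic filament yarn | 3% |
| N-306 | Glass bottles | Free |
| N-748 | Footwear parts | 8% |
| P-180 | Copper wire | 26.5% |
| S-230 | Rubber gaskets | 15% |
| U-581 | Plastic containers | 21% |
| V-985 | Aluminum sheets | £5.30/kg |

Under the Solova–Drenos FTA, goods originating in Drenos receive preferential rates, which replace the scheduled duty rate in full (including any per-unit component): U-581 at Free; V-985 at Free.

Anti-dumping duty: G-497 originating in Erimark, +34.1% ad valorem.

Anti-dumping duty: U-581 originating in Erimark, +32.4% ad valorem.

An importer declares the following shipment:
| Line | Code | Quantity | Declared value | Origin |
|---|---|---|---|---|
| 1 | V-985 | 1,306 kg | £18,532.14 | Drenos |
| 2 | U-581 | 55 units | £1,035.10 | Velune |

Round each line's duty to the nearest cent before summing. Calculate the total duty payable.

£217.37

Line 1 (V-985, Drenos, 1,306 kg, £18,532.14):
Base rate for V-985 is £5.30/kg.
Origin Drenos qualifies under the Solova–Drenos agreement and V-985 is covered: preferential rate Free applies instead.
Duty = £18,532.14 × 0% = £0.00.
Line 2 (U-581, Velune, 55 units, £1,035.10):
Base rate for U-581 is 21%.
U-581 has an FTA preferential rate, but origin Velune is not Drenos; base rate stands.
The additional-duty order on U-581 targets Erimark, not Velune; it does not apply.
Duty = £1,035.10 × 21% = £217.37.
Total = £0.00 + £217.37 = £217.37.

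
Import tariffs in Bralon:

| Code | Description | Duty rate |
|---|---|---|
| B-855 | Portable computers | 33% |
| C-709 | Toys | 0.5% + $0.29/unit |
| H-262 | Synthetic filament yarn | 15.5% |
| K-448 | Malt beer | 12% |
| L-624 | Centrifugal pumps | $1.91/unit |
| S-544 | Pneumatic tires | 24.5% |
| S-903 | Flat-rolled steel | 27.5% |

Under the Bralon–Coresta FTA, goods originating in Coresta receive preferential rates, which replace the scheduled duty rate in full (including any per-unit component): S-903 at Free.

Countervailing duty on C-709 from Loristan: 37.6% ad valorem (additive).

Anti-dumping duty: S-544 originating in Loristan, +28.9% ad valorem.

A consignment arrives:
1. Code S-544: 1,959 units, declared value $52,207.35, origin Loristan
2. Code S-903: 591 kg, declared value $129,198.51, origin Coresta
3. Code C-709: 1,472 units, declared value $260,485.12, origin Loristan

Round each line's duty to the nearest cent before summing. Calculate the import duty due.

Line 1 (S-544, Loristan, 1,959 units, $52,207.35):
Base rate for S-544 is 24.5%.
Additional duty on S-544 from Loristan: +28.9%. Applied ad valorem rate: 24.5% + 28.9% = 53.4%.
Duty = $52,207.35 × 53.4% = $27,878.72.
Line 2 (S-903, Coresta, 591 kg, $129,198.51):
Base rate for S-903 is 27.5%.
Origin Coresta qualifies under the Bralon–Coresta agreement and S-903 is covered: preferential rate Free applies instead.
Duty = $129,198.51 × 0% = $0.00.
Line 3 (C-709, Loristan, 1,472 units, $260,485.12):
Base rate for C-709 is 0.5% + $0.29/unit.
Additional duty on C-709 from Loristan: +37.6%. Applied ad valorem rate: 0.5% + 37.6% = 38.1%.
Duty = $260,485.12 × 38.1% + 1,472 × $0.29 = $99,671.71.
Total = $27,878.72 + $0.00 + $99,671.71 = $127,550.43.

$127,550.43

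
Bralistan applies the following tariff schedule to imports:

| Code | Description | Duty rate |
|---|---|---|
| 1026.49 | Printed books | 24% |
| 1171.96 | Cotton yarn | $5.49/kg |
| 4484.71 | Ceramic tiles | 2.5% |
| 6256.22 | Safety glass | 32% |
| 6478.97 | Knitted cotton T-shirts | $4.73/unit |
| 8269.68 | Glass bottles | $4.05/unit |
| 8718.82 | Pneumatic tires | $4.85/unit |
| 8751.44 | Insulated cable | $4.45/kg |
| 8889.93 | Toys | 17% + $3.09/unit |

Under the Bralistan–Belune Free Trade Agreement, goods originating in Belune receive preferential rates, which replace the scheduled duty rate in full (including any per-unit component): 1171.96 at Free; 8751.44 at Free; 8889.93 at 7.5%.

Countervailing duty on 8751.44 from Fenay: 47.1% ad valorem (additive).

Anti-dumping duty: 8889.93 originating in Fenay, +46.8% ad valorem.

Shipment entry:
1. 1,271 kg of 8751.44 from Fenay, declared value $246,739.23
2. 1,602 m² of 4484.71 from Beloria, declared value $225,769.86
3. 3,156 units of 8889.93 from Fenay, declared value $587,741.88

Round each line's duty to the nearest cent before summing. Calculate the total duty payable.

Line 1 (8751.44, Fenay, 1,271 kg, $246,739.23):
Base rate for 8751.44 is $4.45/kg.
8751.44 has an FTA preferential rate, but origin Fenay is not Belune; base rate stands.
Additional duty on 8751.44 from Fenay: +47.1% ad valorem. Applied ad valorem rate = 47.1%.
Duty = $246,739.23 × 47.1% + 1,271 × $4.45 = $121,870.13.
Line 2 (4484.71, Beloria, 1,602 m², $225,769.86):
Base rate for 4484.71 is 2.5%.
Duty = $225,769.86 × 2.5% = $5,644.25.
Line 3 (8889.93, Fenay, 3,156 units, $587,741.88):
Base rate for 8889.93 is 17% + $3.09/unit.
8889.93 has an FTA preferential rate, but origin Fenay is not Belune; base rate stands.
Additional duty on 8889.93 from Fenay: +46.8%. Applied ad valorem rate: 17% + 46.8% = 63.8%.
Duty = $587,741.88 × 63.8% + 3,156 × $3.09 = $384,731.36.
Total = $121,870.13 + $5,644.25 + $384,731.36 = $512,245.74.

$512,245.74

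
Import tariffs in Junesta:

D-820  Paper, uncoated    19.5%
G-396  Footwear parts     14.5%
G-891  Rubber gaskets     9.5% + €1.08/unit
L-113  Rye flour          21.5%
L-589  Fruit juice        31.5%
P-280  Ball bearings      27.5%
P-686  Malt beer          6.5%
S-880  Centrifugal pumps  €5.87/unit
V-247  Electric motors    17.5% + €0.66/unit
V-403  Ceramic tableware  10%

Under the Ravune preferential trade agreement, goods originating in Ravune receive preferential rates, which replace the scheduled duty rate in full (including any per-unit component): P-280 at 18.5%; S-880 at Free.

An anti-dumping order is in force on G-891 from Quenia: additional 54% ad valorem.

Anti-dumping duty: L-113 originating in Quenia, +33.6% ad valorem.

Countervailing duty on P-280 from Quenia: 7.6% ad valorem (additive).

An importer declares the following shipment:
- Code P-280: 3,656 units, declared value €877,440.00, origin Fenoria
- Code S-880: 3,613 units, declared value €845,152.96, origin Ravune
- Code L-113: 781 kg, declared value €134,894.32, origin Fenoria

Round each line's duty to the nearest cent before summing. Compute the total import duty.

Line 1 (P-280, Fenoria, 3,656 units, €877,440.00):
Base rate for P-280 is 27.5%.
P-280 has an FTA preferential rate, but origin Fenoria is not Ravune; base rate stands.
The additional-duty order on P-280 targets Quenia, not Fenoria; it does not apply.
Duty = €877,440.00 × 27.5% = €241,296.00.
Line 2 (S-880, Ravune, 3,613 units, €845,152.96):
Base rate for S-880 is €5.87/unit.
Origin Ravune qualifies under the Junesta–Ravune agreement and S-880 is covered: preferential rate Free applies instead.
Duty = €845,152.96 × 0% = €0.00.
Line 3 (L-113, Fenoria, 781 kg, €134,894.32):
Base rate for L-113 is 21.5%.
The additional-duty order on L-113 targets Quenia, not Fenoria; it does not apply.
Duty = €134,894.32 × 21.5% = €29,002.28.
Total = €241,296.00 + €0.00 + €29,002.28 = €270,298.28.

€270,298.28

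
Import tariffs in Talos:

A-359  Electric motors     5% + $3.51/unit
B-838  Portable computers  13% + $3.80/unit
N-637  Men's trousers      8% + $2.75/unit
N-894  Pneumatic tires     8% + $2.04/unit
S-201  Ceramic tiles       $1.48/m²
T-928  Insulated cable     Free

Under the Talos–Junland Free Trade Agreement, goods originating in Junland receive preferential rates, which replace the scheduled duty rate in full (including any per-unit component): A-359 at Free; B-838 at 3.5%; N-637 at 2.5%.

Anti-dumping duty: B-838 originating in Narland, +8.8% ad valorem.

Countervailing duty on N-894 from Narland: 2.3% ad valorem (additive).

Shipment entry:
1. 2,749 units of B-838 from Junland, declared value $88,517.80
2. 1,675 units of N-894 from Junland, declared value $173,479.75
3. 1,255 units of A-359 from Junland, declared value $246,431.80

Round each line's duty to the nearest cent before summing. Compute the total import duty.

$20,393.50

Line 1 (B-838, Junland, 2,749 units, $88,517.80):
Base rate for B-838 is 13% + $3.80/unit.
Origin Junland qualifies under the Talos–Junland agreement and B-838 is covered: preferential rate 3.5% applies instead.
The additional-duty order on B-838 targets Narland, not Junland; it does not apply.
Duty = $88,517.80 × 3.5% = $3,098.12.
Line 2 (N-894, Junland, 1,675 units, $173,479.75):
Base rate for N-894 is 8% + $2.04/unit.
Origin Junland is the FTA partner but N-894 is not on the preference list; base rate stands.
The additional-duty order on N-894 targets Narland, not Junland; it does not apply.
Duty = $173,479.75 × 8% + 1,675 × $2.04 = $17,295.38.
Line 3 (A-359, Junland, 1,255 units, $246,431.80):
Base rate for A-359 is 5% + $3.51/unit.
Origin Junland qualifies under the Talos–Junland agreement and A-359 is covered: preferential rate Free applies instead.
Duty = $246,431.80 × 0% = $0.00.
Total = $3,098.12 + $17,295.38 + $0.00 = $20,393.50.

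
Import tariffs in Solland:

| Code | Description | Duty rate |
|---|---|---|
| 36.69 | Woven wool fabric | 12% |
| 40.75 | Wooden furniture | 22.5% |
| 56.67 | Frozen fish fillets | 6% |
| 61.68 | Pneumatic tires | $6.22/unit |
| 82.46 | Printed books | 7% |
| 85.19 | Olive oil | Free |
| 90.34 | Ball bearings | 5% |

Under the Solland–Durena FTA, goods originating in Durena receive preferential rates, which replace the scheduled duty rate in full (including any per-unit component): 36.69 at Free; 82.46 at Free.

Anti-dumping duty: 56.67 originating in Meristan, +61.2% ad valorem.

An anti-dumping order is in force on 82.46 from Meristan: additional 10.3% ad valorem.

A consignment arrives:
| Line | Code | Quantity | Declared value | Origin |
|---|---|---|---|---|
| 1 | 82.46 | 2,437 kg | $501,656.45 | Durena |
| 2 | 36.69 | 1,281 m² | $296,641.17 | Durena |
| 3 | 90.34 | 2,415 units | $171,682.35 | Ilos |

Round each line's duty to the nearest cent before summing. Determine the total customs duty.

Line 1 (82.46, Durena, 2,437 kg, $501,656.45):
Base rate for 82.46 is 7%.
Origin Durena qualifies under the Solland–Durena agreement and 82.46 is covered: preferential rate Free applies instead.
The additional-duty order on 82.46 targets Meristan, not Durena; it does not apply.
Duty = $501,656.45 × 0% = $0.00.
Line 2 (36.69, Durena, 1,281 m², $296,641.17):
Base rate for 36.69 is 12%.
Origin Durena qualifies under the Solland–Durena agreement and 36.69 is covered: preferential rate Free applies instead.
Duty = $296,641.17 × 0% = $0.00.
Line 3 (90.34, Ilos, 2,415 units, $171,682.35):
Base rate for 90.34 is 5%.
Duty = $171,682.35 × 5% = $8,584.12.
Total = $0.00 + $0.00 + $8,584.12 = $8,584.12.

$8,584.12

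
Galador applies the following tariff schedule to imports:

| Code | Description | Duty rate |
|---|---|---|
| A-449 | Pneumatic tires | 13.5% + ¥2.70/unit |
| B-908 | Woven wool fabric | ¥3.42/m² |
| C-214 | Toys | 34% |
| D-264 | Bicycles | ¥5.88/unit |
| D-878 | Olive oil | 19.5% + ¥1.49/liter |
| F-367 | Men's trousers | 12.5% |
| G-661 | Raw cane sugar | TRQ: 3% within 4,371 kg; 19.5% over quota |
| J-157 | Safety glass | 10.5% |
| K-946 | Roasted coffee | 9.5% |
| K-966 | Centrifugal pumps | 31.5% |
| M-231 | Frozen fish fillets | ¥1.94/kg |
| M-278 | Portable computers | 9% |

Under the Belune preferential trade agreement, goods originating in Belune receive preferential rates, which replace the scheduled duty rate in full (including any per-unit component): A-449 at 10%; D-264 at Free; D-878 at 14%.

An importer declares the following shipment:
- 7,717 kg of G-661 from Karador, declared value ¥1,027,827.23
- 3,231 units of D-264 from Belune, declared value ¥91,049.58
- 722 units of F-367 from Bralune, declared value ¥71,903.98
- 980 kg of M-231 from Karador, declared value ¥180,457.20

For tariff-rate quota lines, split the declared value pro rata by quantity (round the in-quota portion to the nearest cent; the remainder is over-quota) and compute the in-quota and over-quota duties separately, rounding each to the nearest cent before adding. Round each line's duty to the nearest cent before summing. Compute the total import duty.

¥115,256.88

Line 1 (G-661, Karador, 7,717 kg, ¥1,027,827.23):
Code G-661 is under a tariff-rate quota (threshold 4,371 kg). In-quota: 4,371 kg at 3%; over-quota: 3,346 kg at 19.5%.
Pro-rata value split: in-quota = ¥1,027,827.23 × 4,371/7,717 = ¥582,173.49; over-quota = ¥1,027,827.23 − ¥582,173.49 = ¥445,653.74.
In-quota duty = ¥582,173.49 × 3% = ¥17,465.20. Over-quota duty = ¥445,653.74 × 19.5% = ¥86,902.48.
Line duty = ¥17,465.20 + ¥86,902.48 = ¥104,367.68.
Line 2 (D-264, Belune, 3,231 units, ¥91,049.58):
Base rate for D-264 is ¥5.88/unit.
Origin Belune qualifies under the Galador–Belune agreement and D-264 is covered: preferential rate Free applies instead.
Duty = ¥91,049.58 × 0% = ¥0.00.
Line 3 (F-367, Bralune, 722 units, ¥71,903.98):
Base rate for F-367 is 12.5%.
Duty = ¥71,903.98 × 12.5% = ¥8,988.00.
Line 4 (M-231, Karador, 980 kg, ¥180,457.20):
Base rate for M-231 is ¥1.94/kg.
Duty = 980 × ¥1.94 = ¥1,901.20.
Total = ¥104,367.68 + ¥0.00 + ¥8,988.00 + ¥1,901.20 = ¥115,256.88.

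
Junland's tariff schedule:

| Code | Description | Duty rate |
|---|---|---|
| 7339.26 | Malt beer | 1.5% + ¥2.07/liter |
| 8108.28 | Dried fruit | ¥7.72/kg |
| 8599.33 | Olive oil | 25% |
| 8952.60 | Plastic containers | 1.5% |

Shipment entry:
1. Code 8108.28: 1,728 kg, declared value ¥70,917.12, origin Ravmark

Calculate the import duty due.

¥13,340.16

Line 1 (8108.28, Ravmark, 1,728 kg, ¥70,917.12):
Base rate for 8108.28 is ¥7.72/kg.
Duty = 1,728 × ¥7.72 = ¥13,340.16.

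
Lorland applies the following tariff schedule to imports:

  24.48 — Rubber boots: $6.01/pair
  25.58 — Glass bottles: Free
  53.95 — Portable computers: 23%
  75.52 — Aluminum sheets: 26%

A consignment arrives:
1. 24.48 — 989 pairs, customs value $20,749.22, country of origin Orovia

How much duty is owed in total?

Line 1 (24.48, Orovia, 989 pairs, $20,749.22):
Base rate for 24.48 is $6.01/pair.
Duty = 989 × $6.01 = $5,943.89.

$5,943.89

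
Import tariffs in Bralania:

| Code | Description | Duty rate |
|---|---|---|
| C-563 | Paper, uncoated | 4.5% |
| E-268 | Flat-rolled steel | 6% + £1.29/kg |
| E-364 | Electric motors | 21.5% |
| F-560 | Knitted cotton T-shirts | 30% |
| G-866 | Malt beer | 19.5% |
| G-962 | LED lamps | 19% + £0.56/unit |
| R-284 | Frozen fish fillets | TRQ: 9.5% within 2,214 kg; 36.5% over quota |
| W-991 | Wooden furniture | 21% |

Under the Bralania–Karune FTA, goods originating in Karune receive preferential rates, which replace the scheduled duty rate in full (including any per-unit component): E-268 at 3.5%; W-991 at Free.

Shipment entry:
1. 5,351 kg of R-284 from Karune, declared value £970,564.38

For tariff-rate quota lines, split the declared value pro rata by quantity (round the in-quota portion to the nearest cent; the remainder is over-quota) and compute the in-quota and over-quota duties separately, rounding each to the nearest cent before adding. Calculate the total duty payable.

Line 1 (R-284, Karune, 5,351 kg, £970,564.38):
Code R-284 is under a tariff-rate quota (threshold 2,214 kg). In-quota: 2,214 kg at 9.5%; over-quota: 3,137 kg at 36.5%.
Pro-rata value split: in-quota = £970,564.38 × 2,214/5,351 = £401,575.32; over-quota = £970,564.38 − £401,575.32 = £568,989.06.
In-quota duty = £401,575.32 × 9.5% = £38,149.66. Over-quota duty = £568,989.06 × 36.5% = £207,681.01.
Line duty = £38,149.66 + £207,681.01 = £245,830.67.

£245,830.67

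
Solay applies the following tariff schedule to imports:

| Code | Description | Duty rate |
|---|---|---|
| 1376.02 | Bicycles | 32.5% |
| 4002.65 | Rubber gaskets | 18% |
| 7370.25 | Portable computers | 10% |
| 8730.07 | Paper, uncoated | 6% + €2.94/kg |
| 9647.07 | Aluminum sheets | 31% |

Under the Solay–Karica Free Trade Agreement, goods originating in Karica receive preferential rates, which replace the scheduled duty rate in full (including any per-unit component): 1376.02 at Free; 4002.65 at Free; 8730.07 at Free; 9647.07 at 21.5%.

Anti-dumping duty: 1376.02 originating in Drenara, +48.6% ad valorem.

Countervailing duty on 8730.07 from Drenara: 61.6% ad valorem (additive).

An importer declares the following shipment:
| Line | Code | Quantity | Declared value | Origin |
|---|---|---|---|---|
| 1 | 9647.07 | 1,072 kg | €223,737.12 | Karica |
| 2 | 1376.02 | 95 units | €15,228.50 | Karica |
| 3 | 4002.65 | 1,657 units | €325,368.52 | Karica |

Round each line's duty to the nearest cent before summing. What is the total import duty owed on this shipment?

Line 1 (9647.07, Karica, 1,072 kg, €223,737.12):
Base rate for 9647.07 is 31%.
Origin Karica qualifies under the Solay–Karica agreement and 9647.07 is covered: preferential rate 21.5% applies instead.
Duty = €223,737.12 × 21.5% = €48,103.48.
Line 2 (1376.02, Karica, 95 units, €15,228.50):
Base rate for 1376.02 is 32.5%.
Origin Karica qualifies under the Solay–Karica agreement and 1376.02 is covered: preferential rate Free applies instead.
The additional-duty order on 1376.02 targets Drenara, not Karica; it does not apply.
Duty = €15,228.50 × 0% = €0.00.
Line 3 (4002.65, Karica, 1,657 units, €325,368.52):
Base rate for 4002.65 is 18%.
Origin Karica qualifies under the Solay–Karica agreement and 4002.65 is covered: preferential rate Free applies instead.
Duty = €325,368.52 × 0% = €0.00.
Total = €48,103.48 + €0.00 + €0.00 = €48,103.48.

€48,103.48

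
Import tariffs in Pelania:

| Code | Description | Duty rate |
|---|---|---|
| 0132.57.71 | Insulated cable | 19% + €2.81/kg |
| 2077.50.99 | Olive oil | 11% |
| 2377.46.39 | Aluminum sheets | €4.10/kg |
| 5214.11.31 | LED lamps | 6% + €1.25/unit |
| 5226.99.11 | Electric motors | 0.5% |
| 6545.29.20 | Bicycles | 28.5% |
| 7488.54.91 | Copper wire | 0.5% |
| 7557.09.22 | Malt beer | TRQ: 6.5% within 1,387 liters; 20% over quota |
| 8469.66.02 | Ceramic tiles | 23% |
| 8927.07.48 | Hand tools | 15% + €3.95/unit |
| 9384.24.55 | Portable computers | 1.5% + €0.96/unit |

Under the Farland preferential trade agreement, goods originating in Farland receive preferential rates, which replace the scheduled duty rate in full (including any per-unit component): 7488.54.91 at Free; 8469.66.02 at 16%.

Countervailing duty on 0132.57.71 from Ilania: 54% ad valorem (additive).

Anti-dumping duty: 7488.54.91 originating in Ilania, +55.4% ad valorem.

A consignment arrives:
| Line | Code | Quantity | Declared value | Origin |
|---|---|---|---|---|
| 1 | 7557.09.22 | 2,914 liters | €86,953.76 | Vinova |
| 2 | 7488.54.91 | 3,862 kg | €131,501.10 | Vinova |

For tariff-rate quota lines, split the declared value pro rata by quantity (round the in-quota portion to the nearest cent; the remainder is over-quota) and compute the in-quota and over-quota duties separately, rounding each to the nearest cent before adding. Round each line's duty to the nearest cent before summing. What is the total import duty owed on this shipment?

€12,460.88

Line 1 (7557.09.22, Vinova, 2,914 liters, €86,953.76):
Code 7557.09.22 is under a tariff-rate quota (threshold 1,387 liters). In-quota: 1,387 liters at 6.5%; over-quota: 1,527 liters at 20%.
Pro-rata value split: in-quota = €86,953.76 × 1,387/2,914 = €41,388.08; over-quota = €86,953.76 − €41,388.08 = €45,565.68.
In-quota duty = €41,388.08 × 6.5% = €2,690.23. Over-quota duty = €45,565.68 × 20% = €9,113.14.
Line duty = €2,690.23 + €9,113.14 = €11,803.37.
Line 2 (7488.54.91, Vinova, 3,862 kg, €131,501.10):
Base rate for 7488.54.91 is 0.5%.
7488.54.91 has an FTA preferential rate, but origin Vinova is not Farland; base rate stands.
The additional-duty order on 7488.54.91 targets Ilania, not Vinova; it does not apply.
Duty = €131,501.10 × 0.5% = €657.51.
Total = €11,803.37 + €657.51 = €12,460.88.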